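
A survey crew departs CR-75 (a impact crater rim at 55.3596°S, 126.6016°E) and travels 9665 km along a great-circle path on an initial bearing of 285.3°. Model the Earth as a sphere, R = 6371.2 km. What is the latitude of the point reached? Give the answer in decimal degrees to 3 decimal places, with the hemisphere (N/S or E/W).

δ = d/R = 9665/6371.2 = 1.516983 rad
φ₂ = arcsin(sin φ₁ cos δ + cos φ₁ sin δ cos θ)
   = arcsin(-0.82274·0.05379 + 0.56842·0.99855·0.26387) = 6.05722°
λ₂ = λ₁ + atan2(sin θ sin δ cos φ₁, cos δ − sin φ₁ sin φ₂) = 51.00495°

6.057°N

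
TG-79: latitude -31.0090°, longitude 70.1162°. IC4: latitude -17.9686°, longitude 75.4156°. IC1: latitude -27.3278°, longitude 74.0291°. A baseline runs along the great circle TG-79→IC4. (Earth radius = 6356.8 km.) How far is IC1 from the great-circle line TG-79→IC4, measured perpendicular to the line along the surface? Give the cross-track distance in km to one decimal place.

δ₁₃ = central angle TG-79→IC1 = 0.087643 rad  (haversine)
θ₁₃ = bearing TG-79→IC1 = 43.836°,  θ₁₂ = bearing TG-79→IC4 = 21.455°
dₓₜ = R·arcsin(sin δ₁₃ · sin(θ₁₃ − θ₁₂)) = 6356.8·arcsin(0.08753·sin(22.381°)) = 211.901 km
|dₓₜ| = 211.901 km

211.9 km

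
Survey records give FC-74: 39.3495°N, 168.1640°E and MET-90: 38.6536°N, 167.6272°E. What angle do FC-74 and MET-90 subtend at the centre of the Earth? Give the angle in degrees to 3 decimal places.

0.811°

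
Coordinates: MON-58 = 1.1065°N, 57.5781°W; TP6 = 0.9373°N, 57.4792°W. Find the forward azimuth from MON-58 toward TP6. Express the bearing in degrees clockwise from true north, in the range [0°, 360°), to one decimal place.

149.7°

Δλ = 0.0989°
y = sin Δλ · cos φ₂ = 0.001726
x = cos φ₁ sin φ₂ − sin φ₁ cos φ₂ cos Δλ = -0.002953
θ = atan2(y, x) = 149.6961° → 149.6961° (mod 360°)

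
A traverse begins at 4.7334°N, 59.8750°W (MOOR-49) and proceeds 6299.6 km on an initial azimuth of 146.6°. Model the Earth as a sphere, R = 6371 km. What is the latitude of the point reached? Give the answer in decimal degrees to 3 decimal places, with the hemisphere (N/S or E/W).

δ = d/R = 6299.6/6371 = 0.988793 rad
φ₂ = arcsin(sin φ₁ cos δ + cos φ₁ sin δ cos θ)
   = arcsin(0.08252·0.54970 + 0.99659·0.83536·-0.83485) = -40.51610°
λ₂ = λ₁ + atan2(sin θ sin δ cos φ₁, cos δ − sin φ₁ sin φ₂) = -22.65410°

40.516°S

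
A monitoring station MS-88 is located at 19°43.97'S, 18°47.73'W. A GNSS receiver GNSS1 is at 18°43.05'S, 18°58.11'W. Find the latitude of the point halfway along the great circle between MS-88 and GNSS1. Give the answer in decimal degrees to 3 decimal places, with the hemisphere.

MS-88: φ = -19.73283°, λ = -18.79550°
GNSS1: φ = -18.71750°, λ = -18.96850°
Bx = cos φ₂ cos Δλ = 0.947108,  By = cos φ₂ sin Δλ = -0.002860
φₘ = atan2(sin φ₁ + sin φ₂, √((cos φ₁ + Bx)² + By²)) = -19.22519°
λₘ = λ₁ + atan2(By, cos φ₁ + Bx) = -18.88227°

19.225°S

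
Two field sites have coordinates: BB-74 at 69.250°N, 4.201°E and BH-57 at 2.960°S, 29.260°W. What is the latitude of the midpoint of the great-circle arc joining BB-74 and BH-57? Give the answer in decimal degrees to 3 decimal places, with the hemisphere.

Bx = cos φ₂ cos Δλ = 0.833148,  By = cos φ₂ sin Δλ = -0.550634
φₘ = atan2(sin φ₁ + sin φ₂, √((cos φ₁ + Bx)² + By²)) = 34.01909°
λₘ = λ₁ + atan2(By, cos φ₁ + Bx) = -20.67687°

34.019°N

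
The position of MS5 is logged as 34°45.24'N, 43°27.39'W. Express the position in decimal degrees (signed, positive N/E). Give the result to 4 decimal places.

lat: 34.7540° N → +34.7540°
lon: 43.4565° W → -43.4565°

+34.7540°, -43.4565°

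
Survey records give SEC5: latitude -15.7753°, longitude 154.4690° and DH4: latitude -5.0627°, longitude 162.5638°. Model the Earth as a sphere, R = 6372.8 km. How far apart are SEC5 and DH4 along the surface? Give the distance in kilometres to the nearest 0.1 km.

Δφ = 10.7126°,  Δλ = 8.0948°
a = sin²(Δφ/2) + cos φ₁ cos φ₂ sin²(Δλ/2) = 0.013489
c = 2·arcsin(√a) = 0.232814 rad = 13.3392°
d = R·c = 6372.8 × 0.232814 = 1483.7 km

1483.7 km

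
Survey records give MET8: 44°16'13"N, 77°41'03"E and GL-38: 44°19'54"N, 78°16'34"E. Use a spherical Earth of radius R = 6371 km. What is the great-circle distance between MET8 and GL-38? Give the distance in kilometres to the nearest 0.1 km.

MET8: φ = +44.27028°, λ = +77.68417°
GL-38: φ = +44.33167°, λ = +78.27611°
Δφ = 0.0614°,  Δλ = 0.5919°
a = sin²(Δφ/2) + cos φ₁ cos φ₂ sin²(Δλ/2) = 0.000014
c = 2·arcsin(√a) = 0.007471 rad = 0.4281°
d = R·c = 6371 × 0.007471 = 47.6 km

47.6 km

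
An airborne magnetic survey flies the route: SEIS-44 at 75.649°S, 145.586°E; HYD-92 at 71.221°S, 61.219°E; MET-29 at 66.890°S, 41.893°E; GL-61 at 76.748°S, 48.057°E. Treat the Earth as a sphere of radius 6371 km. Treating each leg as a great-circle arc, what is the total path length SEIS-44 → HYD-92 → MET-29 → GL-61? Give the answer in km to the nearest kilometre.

4498 km

SEIS-44→HYD-92: c = 0.389614 rad, d = 2482.23 km
HYD-92→MET-29: c = 0.141365 rad, d = 900.64 km
MET-29→GL-61: c = 0.175067 rad, d = 1115.35 km
Total = 2482.23 + 900.64 + 1115.35 = 4498.22 km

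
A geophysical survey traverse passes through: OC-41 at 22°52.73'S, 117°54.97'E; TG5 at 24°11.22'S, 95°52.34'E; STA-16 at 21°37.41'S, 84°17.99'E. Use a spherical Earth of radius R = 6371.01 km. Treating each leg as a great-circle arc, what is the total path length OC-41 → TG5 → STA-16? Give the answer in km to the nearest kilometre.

OC-41: φ = -22.87883°, λ = +117.91617°
TG5: φ = -24.18700°, λ = +95.87233°
STA-16: φ = -21.62350°, λ = +84.29983°
OC-41→TG5: c = 0.353115 rad, d = 2249.70 km
TG5→STA-16: c = 0.191286 rad, d = 1218.69 km
Total = 2249.70 + 1218.69 = 3468.39 km

3468 km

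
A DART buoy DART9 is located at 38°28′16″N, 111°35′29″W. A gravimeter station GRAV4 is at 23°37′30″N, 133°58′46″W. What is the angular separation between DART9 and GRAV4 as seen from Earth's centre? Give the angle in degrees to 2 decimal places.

DART9: φ = +38.47111°, λ = -111.59139°
GRAV4: φ = +23.62500°, λ = -133.97944°
Δφ = -14.8461°,  Δλ = -22.3881°
a = sin²(Δφ/2) + cos φ₁ cos φ₂ sin²(Δλ/2) = 0.043724
c = 2·arcsin(√a) = 0.421317 rad = 24.1397°

24.14°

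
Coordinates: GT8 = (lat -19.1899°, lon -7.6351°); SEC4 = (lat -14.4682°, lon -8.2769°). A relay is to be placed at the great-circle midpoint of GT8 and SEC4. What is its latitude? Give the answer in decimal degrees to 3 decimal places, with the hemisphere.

Bx = cos φ₂ cos Δλ = 0.968226,  By = cos φ₂ sin Δλ = -0.010846
φₘ = atan2(sin φ₁ + sin φ₂, √((cos φ₁ + Bx)² + By²)) = -16.82930°
λₘ = λ₁ + atan2(By, cos φ₁ + Bx) = -7.96000°

16.829°S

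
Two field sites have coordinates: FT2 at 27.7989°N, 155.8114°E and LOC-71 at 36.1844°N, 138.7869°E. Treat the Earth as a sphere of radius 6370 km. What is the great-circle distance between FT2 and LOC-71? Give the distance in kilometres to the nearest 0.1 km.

1852.2 km

Δφ = 8.3855°,  Δλ = -17.0245°
a = sin²(Δφ/2) + cos φ₁ cos φ₂ sin²(Δλ/2) = 0.020989
c = 2·arcsin(√a) = 0.290772 rad = 16.6600°
d = R·c = 6370 × 0.290772 = 1852.2 km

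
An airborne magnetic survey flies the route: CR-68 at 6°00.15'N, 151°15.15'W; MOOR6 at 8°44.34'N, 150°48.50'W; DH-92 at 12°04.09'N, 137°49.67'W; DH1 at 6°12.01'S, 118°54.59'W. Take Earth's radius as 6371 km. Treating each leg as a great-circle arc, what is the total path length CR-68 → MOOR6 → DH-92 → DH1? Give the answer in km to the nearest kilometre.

CR-68: φ = +6.00250°, λ = -151.25250°
MOOR6: φ = +8.73900°, λ = -150.80833°
DH-92: φ = +12.06817°, λ = -137.82783°
DH1: φ = -6.20017°, λ = -118.90983°
CR-68→MOOR6: c = 0.048376 rad, d = 308.20 km
MOOR6→DH-92: c = 0.230231 rad, d = 1466.80 km
DH-92→DH1: c = 0.457668 rad, d = 2915.81 km
Total = 308.20 + 1466.80 + 2915.81 = 4690.81 km

4691 km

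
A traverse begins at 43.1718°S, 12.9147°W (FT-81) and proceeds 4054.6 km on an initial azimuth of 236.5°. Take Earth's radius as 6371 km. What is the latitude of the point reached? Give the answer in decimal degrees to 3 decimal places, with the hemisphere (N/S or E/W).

52.137°S

δ = d/R = 4054.6/6371 = 0.636415 rad
φ₂ = arcsin(sin φ₁ cos δ + cos φ₁ sin δ cos θ)
   = arcsin(-0.68419·0.80423 + 0.72931·0.59432·-0.55194) = -52.13659°
λ₂ = λ₁ + atan2(sin θ sin δ cos φ₁, cos δ − sin φ₁ sin φ₂) = -66.76131°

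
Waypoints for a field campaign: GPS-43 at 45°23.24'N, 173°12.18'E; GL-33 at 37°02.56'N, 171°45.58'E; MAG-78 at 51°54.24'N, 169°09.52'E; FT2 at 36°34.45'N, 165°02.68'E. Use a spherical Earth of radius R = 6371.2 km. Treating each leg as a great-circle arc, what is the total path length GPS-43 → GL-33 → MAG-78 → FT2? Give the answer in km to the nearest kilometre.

GPS-43: φ = +45.38733°, λ = +173.20300°
GL-33: φ = +37.04267°, λ = +171.75967°
MAG-78: φ = +51.90400°, λ = +169.15867°
FT2: φ = +36.57417°, λ = +165.04467°
GPS-43→GL-33: c = 0.146862 rad, d = 935.69 km
GL-33→MAG-78: c = 0.261350 rad, d = 1665.11 km
MAG-78→FT2: c = 0.272344 rad, d = 1735.16 km
Total = 935.69 + 1665.11 + 1735.16 = 4335.96 km

4336 km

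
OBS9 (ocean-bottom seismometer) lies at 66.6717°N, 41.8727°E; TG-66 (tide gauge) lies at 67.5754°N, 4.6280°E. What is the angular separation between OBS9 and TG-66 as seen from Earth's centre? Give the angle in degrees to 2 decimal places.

Δφ = 0.9037°,  Δλ = -37.2447°
a = sin²(Δφ/2) + cos φ₁ cos φ₂ sin²(Δλ/2) = 0.015466
c = 2·arcsin(√a) = 0.249370 rad = 14.2879°

14.29°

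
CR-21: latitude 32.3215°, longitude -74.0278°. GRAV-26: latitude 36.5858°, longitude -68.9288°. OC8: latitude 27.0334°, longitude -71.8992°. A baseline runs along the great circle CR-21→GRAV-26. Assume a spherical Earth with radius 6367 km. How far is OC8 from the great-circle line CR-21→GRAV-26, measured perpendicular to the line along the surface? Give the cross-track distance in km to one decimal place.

554.4 km

δ₁₃ = central angle CR-21→OC8 = 0.097769 rad  (haversine)
θ₁₃ = bearing CR-21→OC8 = 160.188°,  θ₁₂ = bearing CR-21→GRAV-26 = 43.177°
dₓₜ = R·arcsin(sin δ₁₃ · sin(θ₁₃ − θ₁₂)) = 6367·arcsin(0.09761·sin(117.011°)) = 554.409 km
|dₓₜ| = 554.409 km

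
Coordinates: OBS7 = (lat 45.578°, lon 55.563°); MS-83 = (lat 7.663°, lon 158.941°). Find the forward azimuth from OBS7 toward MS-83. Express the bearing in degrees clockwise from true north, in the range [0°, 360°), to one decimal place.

Δλ = 103.3780°
y = sin Δλ · cos φ₂ = 0.964177
x = cos φ₁ sin φ₂ − sin φ₁ cos φ₂ cos Δλ = 0.257107
θ = atan2(y, x) = 75.0690° → 75.0690° (mod 360°)

75.1°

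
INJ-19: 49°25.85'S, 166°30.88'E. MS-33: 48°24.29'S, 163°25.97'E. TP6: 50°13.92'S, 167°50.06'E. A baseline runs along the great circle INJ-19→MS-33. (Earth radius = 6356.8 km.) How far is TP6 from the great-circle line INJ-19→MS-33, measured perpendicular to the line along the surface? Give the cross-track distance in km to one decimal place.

INJ-19: φ = -49.43083°, λ = +166.51467°
MS-33: φ = -48.40483°, λ = +163.43283°
TP6: φ = -50.23200°, λ = +167.83433°
δ₁₃ = central angle INJ-19→TP6 = 0.020402 rad  (haversine)
θ₁₃ = bearing INJ-19→TP6 = 133.767°,  θ₁₂ = bearing INJ-19→MS-33 = 295.700°
dₓₜ = R·arcsin(sin δ₁₃ · sin(θ₁₃ − θ₁₂)) = 6356.8·arcsin(0.02040·sin(-161.933°)) = -40.218 km
|dₓₜ| = 40.218 km

40.2 km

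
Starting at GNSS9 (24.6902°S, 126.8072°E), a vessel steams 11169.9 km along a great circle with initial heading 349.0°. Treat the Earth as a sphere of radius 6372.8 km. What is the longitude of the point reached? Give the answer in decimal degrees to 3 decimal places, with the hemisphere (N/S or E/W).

δ = d/R = 11169.9/6372.8 = 1.752746 rad
φ₂ = arcsin(sin φ₁ cos δ + cos φ₁ sin δ cos θ)
   = arcsin(-0.41771·-0.18095 + 0.90858·0.98349·0.98163) = 72.31627°
λ₂ = λ₁ + atan2(sin θ sin δ cos φ₁, cos δ − sin φ₁ sin φ₂) = 88.65281°

88.653°E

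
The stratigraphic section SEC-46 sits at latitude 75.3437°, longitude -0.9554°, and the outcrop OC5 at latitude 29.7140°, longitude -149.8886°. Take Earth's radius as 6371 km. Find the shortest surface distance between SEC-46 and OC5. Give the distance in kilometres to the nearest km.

Δφ = -45.6297°,  Δλ = -148.9332°
a = sin²(Δφ/2) + cos φ₁ cos φ₂ sin²(Δλ/2) = 0.354344
c = 2·arcsin(√a) = 1.275199 rad = 73.0635°
d = R·c = 6371 × 1.275199 = 8124.3 km

8124 km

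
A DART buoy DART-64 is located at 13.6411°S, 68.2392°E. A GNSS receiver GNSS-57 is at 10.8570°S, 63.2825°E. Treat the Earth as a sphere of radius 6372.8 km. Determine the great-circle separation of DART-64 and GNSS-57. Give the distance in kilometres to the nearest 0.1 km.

621.4 km

Δφ = 2.7841°,  Δλ = -4.9567°
a = sin²(Δφ/2) + cos φ₁ cos φ₂ sin²(Δλ/2) = 0.002375
c = 2·arcsin(√a) = 0.097502 rad = 5.5864°
d = R·c = 6372.8 × 0.097502 = 621.4 km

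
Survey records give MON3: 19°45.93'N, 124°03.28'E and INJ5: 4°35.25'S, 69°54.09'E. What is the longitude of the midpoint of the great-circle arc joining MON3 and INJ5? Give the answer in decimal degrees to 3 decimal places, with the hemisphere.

96.136°E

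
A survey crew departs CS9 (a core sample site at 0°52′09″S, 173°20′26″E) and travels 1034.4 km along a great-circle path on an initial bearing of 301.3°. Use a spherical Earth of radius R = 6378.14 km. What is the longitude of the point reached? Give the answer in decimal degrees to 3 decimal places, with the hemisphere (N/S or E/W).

165.391°E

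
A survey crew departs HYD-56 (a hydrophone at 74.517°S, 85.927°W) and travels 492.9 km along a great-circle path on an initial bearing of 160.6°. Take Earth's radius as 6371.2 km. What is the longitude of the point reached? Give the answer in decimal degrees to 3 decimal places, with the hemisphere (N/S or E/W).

78.461°W

δ = d/R = 492.9/6371.2 = 0.077364 rad
φ₂ = arcsin(sin φ₁ cos δ + cos φ₁ sin δ cos θ)
   = arcsin(-0.96371·0.99701 + 0.26695·0.07729·-0.94322) = -78.60476°
λ₂ = λ₁ + atan2(sin θ sin δ cos φ₁, cos δ − sin φ₁ sin φ₂) = -78.46128°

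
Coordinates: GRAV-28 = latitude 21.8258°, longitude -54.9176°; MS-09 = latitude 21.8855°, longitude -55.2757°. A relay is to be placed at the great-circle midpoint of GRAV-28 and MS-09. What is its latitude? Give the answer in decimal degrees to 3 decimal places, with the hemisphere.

21.856°N

Bx = cos φ₂ cos Δλ = 0.927912,  By = cos φ₂ sin Δλ = -0.005800
φₘ = atan2(sin φ₁ + sin φ₂, √((cos φ₁ + Bx)² + By²)) = 21.85575°
λₘ = λ₁ + atan2(By, cos φ₁ + Bx) = -55.09661°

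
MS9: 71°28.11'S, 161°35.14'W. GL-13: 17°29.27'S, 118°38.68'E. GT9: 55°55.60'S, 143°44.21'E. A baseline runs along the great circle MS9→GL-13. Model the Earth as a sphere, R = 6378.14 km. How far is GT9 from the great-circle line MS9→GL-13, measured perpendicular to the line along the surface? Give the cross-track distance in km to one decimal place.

MS9: φ = -71.46850°, λ = -161.58567°
GL-13: φ = -17.48783°, λ = +118.64467°
GT9: φ = -55.92667°, λ = +143.73683°
δ₁₃ = central angle MS9→GT9 = 0.477114 rad  (haversine)
θ₁₃ = bearing MS9→GT9 = 275.482°,  θ₁₂ = bearing MS9→GL-13 = 273.968°
dₓₜ = R·arcsin(sin δ₁₃ · sin(θ₁₃ − θ₁₂)) = 6378.14·arcsin(0.45922·sin(1.514°)) = 77.382 km
|dₓₜ| = 77.382 km

77.4 km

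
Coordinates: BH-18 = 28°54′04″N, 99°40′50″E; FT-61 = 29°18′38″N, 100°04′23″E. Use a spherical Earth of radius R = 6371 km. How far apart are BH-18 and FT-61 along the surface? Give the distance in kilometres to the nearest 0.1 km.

59.4 km

BH-18: φ = +28.90111°, λ = +99.68056°
FT-61: φ = +29.31056°, λ = +100.07306°
Δφ = 0.4094°,  Δλ = 0.3925°
a = sin²(Δφ/2) + cos φ₁ cos φ₂ sin²(Δλ/2) = 0.000022
c = 2·arcsin(√a) = 0.009322 rad = 0.5341°
d = R·c = 6371 × 0.009322 = 59.4 km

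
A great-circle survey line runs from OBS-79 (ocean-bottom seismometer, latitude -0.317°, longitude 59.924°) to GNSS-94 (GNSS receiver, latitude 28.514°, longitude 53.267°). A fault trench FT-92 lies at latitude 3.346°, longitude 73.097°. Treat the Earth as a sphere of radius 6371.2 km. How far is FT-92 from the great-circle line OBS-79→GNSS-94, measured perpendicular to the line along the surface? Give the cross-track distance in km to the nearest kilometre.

1516 km

δ₁₃ = central angle OBS-79→FT-92 = 0.238520 rad  (haversine)
θ₁₃ = bearing OBS-79→FT-92 = 74.348°,  θ₁₂ = bearing OBS-79→GNSS-94 = 348.072°
dₓₜ = R·arcsin(sin δ₁₃ · sin(θ₁₃ − θ₁₂)) = 6371.2·arcsin(0.23626·sin(-273.724°)) = 1516.388 km
|dₓₜ| = 1516.388 km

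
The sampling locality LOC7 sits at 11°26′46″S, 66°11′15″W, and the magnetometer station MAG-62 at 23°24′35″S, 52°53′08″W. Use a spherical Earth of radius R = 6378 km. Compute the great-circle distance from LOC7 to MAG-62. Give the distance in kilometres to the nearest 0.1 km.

LOC7: φ = -11.44611°, λ = -66.18750°
MAG-62: φ = -23.40972°, λ = -52.88556°
Δφ = -11.9636°,  Δλ = 13.3019°
a = sin²(Δφ/2) + cos φ₁ cos φ₂ sin²(Δλ/2) = 0.022926
c = 2·arcsin(√a) = 0.303994 rad = 17.4176°
d = R·c = 6378 × 0.303994 = 1938.9 km

1938.9 km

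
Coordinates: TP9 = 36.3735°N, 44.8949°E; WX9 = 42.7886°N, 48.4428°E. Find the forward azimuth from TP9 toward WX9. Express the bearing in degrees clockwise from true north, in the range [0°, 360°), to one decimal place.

Δλ = 3.5479°
y = sin Δλ · cos φ₂ = 0.045414
x = cos φ₁ sin φ₂ − sin φ₁ cos φ₂ cos Δλ = 0.112565
θ = atan2(y, x) = 21.9714° → 21.9714° (mod 360°)

22.0°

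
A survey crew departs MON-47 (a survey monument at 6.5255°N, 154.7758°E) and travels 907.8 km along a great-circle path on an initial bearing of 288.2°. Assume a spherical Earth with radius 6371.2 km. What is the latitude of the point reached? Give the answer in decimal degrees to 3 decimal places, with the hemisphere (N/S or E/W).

9.007°N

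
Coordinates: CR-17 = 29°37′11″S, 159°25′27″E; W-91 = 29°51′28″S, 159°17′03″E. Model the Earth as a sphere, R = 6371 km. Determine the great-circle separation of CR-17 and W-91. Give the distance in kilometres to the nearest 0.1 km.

29.7 km

CR-17: φ = -29.61972°, λ = +159.42417°
W-91: φ = -29.85778°, λ = +159.28417°
Δφ = -0.2381°,  Δλ = -0.1400°
a = sin²(Δφ/2) + cos φ₁ cos φ₂ sin²(Δλ/2) = 0.000005
c = 2·arcsin(√a) = 0.004665 rad = 0.2673°
d = R·c = 6371 × 0.004665 = 29.7 km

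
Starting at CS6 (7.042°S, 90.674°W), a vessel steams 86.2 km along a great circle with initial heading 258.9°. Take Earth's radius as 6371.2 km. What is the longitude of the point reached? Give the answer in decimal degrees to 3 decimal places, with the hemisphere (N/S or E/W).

δ = d/R = 86.2/6371.2 = 0.013530 rad
φ₂ = arcsin(sin φ₁ cos δ + cos φ₁ sin δ cos θ)
   = arcsin(-0.12260·0.99991 + 0.99246·0.01353·-0.19252) = -7.19061°
λ₂ = λ₁ + atan2(sin θ sin δ cos φ₁, cos δ − sin φ₁ sin φ₂) = -91.44072°

91.441°W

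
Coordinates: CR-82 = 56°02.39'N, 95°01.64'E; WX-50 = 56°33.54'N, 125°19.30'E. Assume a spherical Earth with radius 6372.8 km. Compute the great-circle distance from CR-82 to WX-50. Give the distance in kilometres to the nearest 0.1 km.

1855.3 km

CR-82: φ = +56.03983°, λ = +95.02733°
WX-50: φ = +56.55900°, λ = +125.32167°
Δφ = 0.5192°,  Δλ = 30.2943°
a = sin²(Δφ/2) + cos φ₁ cos φ₂ sin²(Δλ/2) = 0.021039
c = 2·arcsin(√a) = 0.291124 rad = 16.6802°
d = R·c = 6372.8 × 0.291124 = 1855.3 km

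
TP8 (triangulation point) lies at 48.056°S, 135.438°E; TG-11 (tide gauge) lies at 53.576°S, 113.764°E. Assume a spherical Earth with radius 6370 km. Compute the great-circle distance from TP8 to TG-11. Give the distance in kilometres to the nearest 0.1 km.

Δφ = -5.5200°,  Δλ = -21.6740°
a = sin²(Δφ/2) + cos φ₁ cos φ₂ sin²(Δλ/2) = 0.016348
c = 2·arcsin(√a) = 0.256420 rad = 14.6918°
d = R·c = 6370 × 0.256420 = 1633.4 km

1633.4 km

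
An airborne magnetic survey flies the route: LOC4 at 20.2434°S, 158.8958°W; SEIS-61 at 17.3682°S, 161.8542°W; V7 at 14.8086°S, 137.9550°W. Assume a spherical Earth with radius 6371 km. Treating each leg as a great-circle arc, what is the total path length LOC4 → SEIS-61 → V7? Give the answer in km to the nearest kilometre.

LOC4→SEIS-61: c = 0.070046 rad, d = 446.26 km
SEIS-61→V7: c = 0.402999 rad, d = 2567.50 km
Total = 446.26 + 2567.50 = 3013.77 km

3014 km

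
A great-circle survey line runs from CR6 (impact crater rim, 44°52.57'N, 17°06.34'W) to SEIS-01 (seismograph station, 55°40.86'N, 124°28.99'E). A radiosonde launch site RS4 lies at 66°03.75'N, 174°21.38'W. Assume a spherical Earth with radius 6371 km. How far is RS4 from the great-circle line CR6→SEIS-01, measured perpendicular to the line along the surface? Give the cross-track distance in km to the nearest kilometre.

CR6: φ = +44.87617°, λ = -17.10567°
SEIS-01: φ = +55.68100°, λ = +124.48317°
RS4: φ = +66.06250°, λ = -174.35633°
δ₁₃ = central angle CR6→RS4 = 1.181286 rad  (haversine)
θ₁₃ = bearing CR6→RS4 = 350.235°,  θ₁₂ = bearing CR6→SEIS-01 = 21.332°
dₓₜ = R·arcsin(sin δ₁₃ · sin(θ₁₃ − θ₁₂)) = 6371·arcsin(0.92509·sin(328.903°)) = -3173.664 km
|dₓₜ| = 3173.664 km

3174 km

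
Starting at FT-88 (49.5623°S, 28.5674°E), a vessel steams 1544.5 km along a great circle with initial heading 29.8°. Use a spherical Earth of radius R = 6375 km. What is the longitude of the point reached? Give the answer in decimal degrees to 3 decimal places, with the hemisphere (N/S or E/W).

37.170°E

δ = d/R = 1544.5/6375 = 0.242275 rad
φ₂ = arcsin(sin φ₁ cos δ + cos φ₁ sin δ cos θ)
   = arcsin(-0.76111·0.97079 + 0.64862·0.23991·0.86777) = -37.14606°
λ₂ = λ₁ + atan2(sin θ sin δ cos φ₁, cos δ − sin φ₁ sin φ₂) = 37.16996°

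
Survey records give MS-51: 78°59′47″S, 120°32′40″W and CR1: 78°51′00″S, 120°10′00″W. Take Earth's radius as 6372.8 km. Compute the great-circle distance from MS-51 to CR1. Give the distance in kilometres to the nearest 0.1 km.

18.2 km

MS-51: φ = -78.99639°, λ = -120.54444°
CR1: φ = -78.85000°, λ = -120.16667°
Δφ = 0.1464°,  Δλ = 0.3778°
a = sin²(Δφ/2) + cos φ₁ cos φ₂ sin²(Δλ/2) = 0.000002
c = 2·arcsin(√a) = 0.002852 rad = 0.1634°
d = R·c = 6372.8 × 0.002852 = 18.2 km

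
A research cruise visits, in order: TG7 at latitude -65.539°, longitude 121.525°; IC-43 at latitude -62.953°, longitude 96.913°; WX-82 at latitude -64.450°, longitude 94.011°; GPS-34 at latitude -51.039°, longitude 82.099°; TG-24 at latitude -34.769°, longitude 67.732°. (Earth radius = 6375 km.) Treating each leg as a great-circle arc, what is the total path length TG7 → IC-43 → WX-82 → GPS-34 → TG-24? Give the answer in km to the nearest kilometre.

TG7→IC-43: c = 0.190681 rad, d = 1215.59 km
IC-43→WX-82: c = 0.034435 rad, d = 219.52 km
WX-82→GPS-34: c = 0.258043 rad, d = 1645.02 km
GPS-34→TG-24: c = 0.336856 rad, d = 2147.46 km
Total = 1215.59 + 219.52 + 1645.02 + 2147.46 = 5227.59 km

5228 km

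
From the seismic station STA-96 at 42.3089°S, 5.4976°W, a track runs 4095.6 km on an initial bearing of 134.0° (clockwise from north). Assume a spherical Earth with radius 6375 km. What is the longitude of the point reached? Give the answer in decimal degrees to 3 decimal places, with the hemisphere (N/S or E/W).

48.608°E

δ = d/R = 4095.6/6375 = 0.642447 rad
φ₂ = arcsin(sin φ₁ cos δ + cos φ₁ sin δ cos θ)
   = arcsin(-0.67313·0.80063 + 0.73953·0.59916·-0.69466) = -57.85722°
λ₂ = λ₁ + atan2(sin θ sin δ cos φ₁, cos δ − sin φ₁ sin φ₂) = 48.60789°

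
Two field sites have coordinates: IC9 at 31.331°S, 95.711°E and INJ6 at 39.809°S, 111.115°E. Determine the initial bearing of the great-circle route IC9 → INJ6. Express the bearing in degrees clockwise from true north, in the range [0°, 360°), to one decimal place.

128.4°

Δλ = 15.4040°
y = sin Δλ · cos φ₂ = 0.204047
x = cos φ₁ sin φ₂ − sin φ₁ cos φ₂ cos Δλ = -0.161779
θ = atan2(y, x) = 128.4091° → 128.4091° (mod 360°)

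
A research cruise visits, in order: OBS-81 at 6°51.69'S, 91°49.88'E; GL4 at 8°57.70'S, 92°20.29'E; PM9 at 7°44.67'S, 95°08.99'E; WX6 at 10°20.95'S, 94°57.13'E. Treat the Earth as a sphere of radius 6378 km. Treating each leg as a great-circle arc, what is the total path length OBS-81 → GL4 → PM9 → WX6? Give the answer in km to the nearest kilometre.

869 km

OBS-81: φ = -6.86150°, λ = +91.83133°
GL4: φ = -8.96167°, λ = +92.33817°
PM9: φ = -7.74450°, λ = +95.14983°
WX6: φ = -10.34917°, λ = +94.95217°
OBS-81→GL4: c = 0.037687 rad, d = 240.37 km
GL4→PM9: c = 0.052995 rad, d = 338.00 km
PM9→WX6: c = 0.045587 rad, d = 290.76 km
Total = 240.37 + 338.00 + 290.76 = 869.13 km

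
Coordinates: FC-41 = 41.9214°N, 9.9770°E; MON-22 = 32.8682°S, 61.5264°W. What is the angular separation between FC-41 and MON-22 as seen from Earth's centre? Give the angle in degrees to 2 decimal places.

99.46°

Δφ = -74.7896°,  Δλ = -71.5034°
a = sin²(Δφ/2) + cos φ₁ cos φ₂ sin²(Δλ/2) = 0.582162
c = 2·arcsin(√a) = 1.735869 rad = 99.4579°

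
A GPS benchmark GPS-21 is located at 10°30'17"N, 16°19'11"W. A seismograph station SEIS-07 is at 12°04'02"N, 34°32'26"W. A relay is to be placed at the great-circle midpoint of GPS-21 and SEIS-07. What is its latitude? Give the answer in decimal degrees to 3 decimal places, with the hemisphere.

GPS-21: φ = +10.50472°, λ = -16.31972°
SEIS-07: φ = +12.06722°, λ = -34.54056°
Bx = cos φ₂ cos Δλ = 0.928869,  By = cos φ₂ sin Δλ = -0.305771
φₘ = atan2(sin φ₁ + sin φ₂, √((cos φ₁ + Bx)² + By²)) = 11.42639°
λₘ = λ₁ + atan2(By, cos φ₁ + Bx) = -25.40514°

11.426°N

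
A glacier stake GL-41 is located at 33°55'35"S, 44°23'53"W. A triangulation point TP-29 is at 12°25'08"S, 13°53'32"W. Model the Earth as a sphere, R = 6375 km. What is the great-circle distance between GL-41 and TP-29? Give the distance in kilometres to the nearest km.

3905 km

GL-41: φ = -33.92639°, λ = -44.39806°
TP-29: φ = -12.41889°, λ = -13.89222°
Δφ = 21.5075°,  Δλ = 30.5058°
a = sin²(Δφ/2) + cos φ₁ cos φ₂ sin²(Δλ/2) = 0.090900
c = 2·arcsin(√a) = 0.612523 rad = 35.0950°
d = R·c = 6375 × 0.612523 = 3904.8 km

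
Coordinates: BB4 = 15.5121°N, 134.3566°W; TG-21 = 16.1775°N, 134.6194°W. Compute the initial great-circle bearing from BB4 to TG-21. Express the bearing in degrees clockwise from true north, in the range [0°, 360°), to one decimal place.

Δλ = -0.2628°
y = sin Δλ · cos φ₂ = -0.004405
x = cos φ₁ sin φ₂ − sin φ₁ cos φ₂ cos Δλ = 0.011616
θ = atan2(y, x) = -20.7683° → 339.2317° (mod 360°)

339.2°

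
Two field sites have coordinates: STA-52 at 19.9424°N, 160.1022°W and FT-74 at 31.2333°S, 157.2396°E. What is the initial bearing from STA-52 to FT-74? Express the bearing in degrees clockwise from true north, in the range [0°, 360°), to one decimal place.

Δλ = -42.6582°
y = sin Δλ · cos φ₂ = -0.579411
x = cos φ₁ sin φ₂ − sin φ₁ cos φ₂ cos Δλ = -0.701907
θ = atan2(y, x) = -140.4610° → 219.5390° (mod 360°)

219.5°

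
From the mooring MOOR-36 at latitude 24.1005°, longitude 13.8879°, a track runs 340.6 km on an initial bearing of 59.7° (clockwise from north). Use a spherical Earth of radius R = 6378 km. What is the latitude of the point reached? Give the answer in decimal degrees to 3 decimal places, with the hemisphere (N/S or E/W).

δ = d/R = 340.6/6378 = 0.053402 rad
φ₂ = arcsin(sin φ₁ cos δ + cos φ₁ sin δ cos θ)
   = arcsin(0.40834·0.99857 + 0.91283·0.05338·0.50453) = 25.61609°
λ₂ = λ₁ + atan2(sin θ sin δ cos φ₁, cos δ − sin φ₁ sin φ₂) = 16.81750°

25.616°N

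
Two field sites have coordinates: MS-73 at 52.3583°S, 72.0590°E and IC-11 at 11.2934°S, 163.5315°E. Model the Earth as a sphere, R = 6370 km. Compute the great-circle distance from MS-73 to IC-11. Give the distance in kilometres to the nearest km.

Δφ = 41.0649°,  Δλ = 91.4725°
a = sin²(Δφ/2) + cos φ₁ cos φ₂ sin²(Δλ/2) = 0.430160
c = 2·arcsin(√a) = 1.430658 rad = 81.9707°
d = R·c = 6370 × 1.430658 = 9113.3 km

9113 km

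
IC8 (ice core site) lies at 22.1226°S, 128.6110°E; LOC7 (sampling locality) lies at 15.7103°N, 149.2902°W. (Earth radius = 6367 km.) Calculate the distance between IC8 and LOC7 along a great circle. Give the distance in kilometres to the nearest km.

Δφ = 37.8329°,  Δλ = 82.0988°
a = sin²(Δφ/2) + cos φ₁ cos φ₂ sin²(Δλ/2) = 0.489691
c = 2·arcsin(√a) = 1.550177 rad = 88.8186°
d = R·c = 6367 × 1.550177 = 9870.0 km

9870 km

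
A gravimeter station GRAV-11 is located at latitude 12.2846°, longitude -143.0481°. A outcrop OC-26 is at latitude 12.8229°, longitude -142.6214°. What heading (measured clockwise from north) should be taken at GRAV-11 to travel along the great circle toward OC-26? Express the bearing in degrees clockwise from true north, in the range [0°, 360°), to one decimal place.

Δλ = 0.4267°
y = sin Δλ · cos φ₂ = 0.007262
x = cos φ₁ sin φ₂ − sin φ₁ cos φ₂ cos Δλ = 0.009401
θ = atan2(y, x) = 37.6840° → 37.6840° (mod 360°)

37.7°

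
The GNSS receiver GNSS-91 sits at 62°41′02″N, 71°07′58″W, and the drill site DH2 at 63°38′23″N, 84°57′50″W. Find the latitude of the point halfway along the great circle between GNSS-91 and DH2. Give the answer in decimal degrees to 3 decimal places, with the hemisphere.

63.330°N

GNSS-91: φ = +62.68389°, λ = -71.13278°
DH2: φ = +63.63972°, λ = -84.96389°
Bx = cos φ₂ cos Δλ = 0.431140,  By = cos φ₂ sin Δλ = -0.106146
φₘ = atan2(sin φ₁ + sin φ₂, √((cos φ₁ + Bx)² + By²)) = 63.32993°
λₘ = λ₁ + atan2(By, cos φ₁ + Bx) = -77.93377°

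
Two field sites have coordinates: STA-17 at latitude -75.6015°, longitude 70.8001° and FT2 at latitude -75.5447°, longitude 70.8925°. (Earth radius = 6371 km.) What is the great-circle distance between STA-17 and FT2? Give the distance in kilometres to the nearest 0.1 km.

6.8 km

Δφ = 0.0568°,  Δλ = 0.0924°
a = sin²(Δφ/2) + cos φ₁ cos φ₂ sin²(Δλ/2) = 0.000000
c = 2·arcsin(√a) = 0.001070 rad = 0.0613°
d = R·c = 6371 × 0.001070 = 6.8 km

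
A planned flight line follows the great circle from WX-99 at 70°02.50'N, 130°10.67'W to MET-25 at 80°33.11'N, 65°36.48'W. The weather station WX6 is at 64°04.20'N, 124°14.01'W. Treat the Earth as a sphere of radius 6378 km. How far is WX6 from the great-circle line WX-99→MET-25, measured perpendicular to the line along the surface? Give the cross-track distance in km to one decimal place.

566.2 km

WX-99: φ = +70.04167°, λ = -130.17783°
MET-25: φ = +80.55183°, λ = -65.60800°
WX6: φ = +64.07000°, λ = -124.23350°
δ₁₃ = central angle WX-99→WX6 = 0.111674 rad  (haversine)
θ₁₃ = bearing WX-99→WX6 = 156.024°,  θ₁₂ = bearing WX-99→MET-25 = 28.730°
dₓₜ = R·arcsin(sin δ₁₃ · sin(θ₁₃ − θ₁₂)) = 6378·arcsin(0.11144·sin(127.294°)) = 566.193 km
|dₓₜ| = 566.193 km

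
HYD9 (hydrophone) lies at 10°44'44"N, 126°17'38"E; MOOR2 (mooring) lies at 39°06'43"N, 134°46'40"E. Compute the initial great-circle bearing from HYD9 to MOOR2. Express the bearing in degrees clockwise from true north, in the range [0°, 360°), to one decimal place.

HYD9: φ = +10.74556°, λ = +126.29389°
MOOR2: φ = +39.11194°, λ = +134.77778°
Δλ = 8.4839°
y = sin Δλ · cos φ₂ = 0.114472
x = cos φ₁ sin φ₂ − sin φ₁ cos φ₂ cos Δλ = 0.476691
θ = atan2(y, x) = 13.5032° → 13.5032° (mod 360°)

13.5°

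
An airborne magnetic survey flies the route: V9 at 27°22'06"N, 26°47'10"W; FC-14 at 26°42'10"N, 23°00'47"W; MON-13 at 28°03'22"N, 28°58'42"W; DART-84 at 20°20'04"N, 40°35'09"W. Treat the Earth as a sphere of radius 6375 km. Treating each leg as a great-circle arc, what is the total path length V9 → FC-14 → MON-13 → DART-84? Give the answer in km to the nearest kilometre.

2446 km

V9: φ = +27.36833°, λ = -26.78611°
FC-14: φ = +26.70278°, λ = -23.01306°
MON-13: φ = +28.05611°, λ = -28.97833°
DART-84: φ = +20.33444°, λ = -40.58583°
V9→FC-14: c = 0.059793 rad, d = 381.18 km
FC-14→MON-13: c = 0.095408 rad, d = 608.23 km
MON-13→DART-84: c = 0.228491 rad, d = 1456.63 km
Total = 381.18 + 608.23 + 1456.63 = 2446.03 km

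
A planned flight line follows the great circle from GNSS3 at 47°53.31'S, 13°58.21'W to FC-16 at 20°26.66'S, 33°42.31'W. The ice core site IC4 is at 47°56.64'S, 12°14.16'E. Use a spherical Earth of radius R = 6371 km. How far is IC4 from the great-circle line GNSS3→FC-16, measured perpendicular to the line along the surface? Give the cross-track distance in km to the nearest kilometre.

GNSS3: φ = -47.88850°, λ = -13.97017°
FC-16: φ = -20.44433°, λ = -33.70517°
IC4: φ = -47.94400°, λ = +12.23600°
δ₁₃ = central angle GNSS3→IC4 = 0.305064 rad  (haversine)
θ₁₃ = bearing GNSS3→IC4 = 99.979°,  θ₁₂ = bearing GNSS3→FC-16 = 323.012°
dₓₜ = R·arcsin(sin δ₁₃ · sin(θ₁₃ − θ₁₂)) = 6371·arcsin(0.30035·sin(-223.033°)) = 1315.161 km
|dₓₜ| = 1315.161 km

1315 km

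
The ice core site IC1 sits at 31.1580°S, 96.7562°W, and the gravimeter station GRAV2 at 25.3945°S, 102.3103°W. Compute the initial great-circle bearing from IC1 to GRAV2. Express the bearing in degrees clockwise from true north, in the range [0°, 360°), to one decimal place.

Δλ = -5.5541°
y = sin Δλ · cos φ₂ = -0.087434
x = cos φ₁ sin φ₂ − sin φ₁ cos φ₂ cos Δλ = 0.098228
θ = atan2(y, x) = -41.6726° → 318.3274° (mod 360°)

318.3°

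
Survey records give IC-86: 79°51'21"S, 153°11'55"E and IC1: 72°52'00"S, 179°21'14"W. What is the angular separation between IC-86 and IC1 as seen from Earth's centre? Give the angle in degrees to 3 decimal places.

9.345°

IC-86: φ = -79.85583°, λ = +153.19861°
IC1: φ = -72.86667°, λ = -179.35389°
Δφ = 6.9892°,  Δλ = 27.4475°
a = sin²(Δφ/2) + cos φ₁ cos φ₂ sin²(Δλ/2) = 0.006636
c = 2·arcsin(√a) = 0.163101 rad = 9.3450°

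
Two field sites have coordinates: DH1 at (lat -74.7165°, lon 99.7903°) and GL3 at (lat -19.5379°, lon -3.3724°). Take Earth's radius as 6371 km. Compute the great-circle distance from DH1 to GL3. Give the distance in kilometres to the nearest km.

Δφ = 55.1786°,  Δλ = -103.1627°
a = sin²(Δφ/2) + cos φ₁ cos φ₂ sin²(Δλ/2) = 0.366983
c = 2·arcsin(√a) = 1.301520 rad = 74.5716°
d = R·c = 6371 × 1.301520 = 8292.0 km

8292 km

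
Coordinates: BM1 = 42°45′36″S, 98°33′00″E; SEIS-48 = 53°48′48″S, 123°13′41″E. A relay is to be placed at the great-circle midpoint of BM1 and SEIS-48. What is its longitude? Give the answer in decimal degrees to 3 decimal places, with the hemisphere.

BM1: φ = -42.76000°, λ = +98.55000°
SEIS-48: φ = -53.81333°, λ = +123.22806°
Bx = cos φ₂ cos Δλ = 0.536494,  By = cos φ₂ sin Δλ = 0.246511
φₘ = atan2(sin φ₁ + sin φ₂, √((cos φ₁ + Bx)² + By²)) = -48.94284°
λₘ = λ₁ + atan2(By, cos φ₁ + Bx) = 109.52880°

109.529°E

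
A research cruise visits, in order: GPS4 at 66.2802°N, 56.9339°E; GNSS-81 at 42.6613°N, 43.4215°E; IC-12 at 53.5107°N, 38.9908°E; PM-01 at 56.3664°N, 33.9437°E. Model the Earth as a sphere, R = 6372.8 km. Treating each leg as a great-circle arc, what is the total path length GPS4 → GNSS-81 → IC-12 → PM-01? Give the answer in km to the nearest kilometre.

4457 km

GPS4→GNSS-81: c = 0.432210 rad, d = 2754.39 km
GNSS-81→IC-12: c = 0.196180 rad, d = 1250.21 km
IC-12→PM-01: c = 0.070993 rad, d = 452.42 km
Total = 2754.39 + 1250.21 + 452.42 = 4457.02 km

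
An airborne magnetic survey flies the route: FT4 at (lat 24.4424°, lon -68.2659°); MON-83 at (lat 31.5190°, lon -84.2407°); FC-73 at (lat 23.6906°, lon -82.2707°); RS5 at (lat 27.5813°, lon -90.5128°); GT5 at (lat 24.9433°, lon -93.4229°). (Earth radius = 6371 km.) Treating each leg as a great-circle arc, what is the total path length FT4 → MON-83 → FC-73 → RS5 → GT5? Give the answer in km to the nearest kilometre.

FT4→MON-83: c = 0.275046 rad, d = 1752.32 km
MON-83→FC-73: c = 0.139978 rad, d = 891.80 km
FC-73→RS5: c = 0.146337 rad, d = 932.31 km
RS5→GT5: c = 0.064759 rad, d = 412.58 km
Total = 1752.32 + 891.80 + 932.31 + 412.58 = 3989.01 km

3989 km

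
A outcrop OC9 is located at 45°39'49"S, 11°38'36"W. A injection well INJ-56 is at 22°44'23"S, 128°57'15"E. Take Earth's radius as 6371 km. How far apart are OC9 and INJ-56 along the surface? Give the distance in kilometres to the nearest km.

OC9: φ = -45.66361°, λ = -11.64333°
INJ-56: φ = -22.73972°, λ = +128.95417°
Δφ = 22.9239°,  Δλ = 140.5975°
a = sin²(Δφ/2) + cos φ₁ cos φ₂ sin²(Δλ/2) = 0.610784
c = 2·arcsin(√a) = 1.794219 rad = 102.8012°
d = R·c = 6371 × 1.794219 = 11431.0 km

11431 km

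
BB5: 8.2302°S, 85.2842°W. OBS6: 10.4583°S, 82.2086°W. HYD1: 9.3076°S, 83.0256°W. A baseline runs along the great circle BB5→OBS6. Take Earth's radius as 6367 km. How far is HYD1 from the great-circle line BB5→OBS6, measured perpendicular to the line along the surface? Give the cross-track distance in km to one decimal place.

δ₁₃ = central angle BB5→HYD1 = 0.043259 rad  (haversine)
θ₁₃ = bearing BB5→HYD1 = 115.934°,  θ₁₂ = bearing BB5→OBS6 = 126.527°
dₓₜ = R·arcsin(sin δ₁₃ · sin(θ₁₃ − θ₁₂)) = 6367·arcsin(0.04325·sin(-10.593°)) = -50.619 km
|dₓₜ| = 50.619 km

50.6 km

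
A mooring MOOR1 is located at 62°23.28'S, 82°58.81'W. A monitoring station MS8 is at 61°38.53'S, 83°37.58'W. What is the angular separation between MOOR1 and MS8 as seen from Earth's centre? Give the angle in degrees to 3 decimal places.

0.805°

MOOR1: φ = -62.38800°, λ = -82.98017°
MS8: φ = -61.64217°, λ = -83.62633°
Δφ = 0.7458°,  Δλ = -0.6462°
a = sin²(Δφ/2) + cos φ₁ cos φ₂ sin²(Δλ/2) = 0.000049
c = 2·arcsin(√a) = 0.014052 rad = 0.8051°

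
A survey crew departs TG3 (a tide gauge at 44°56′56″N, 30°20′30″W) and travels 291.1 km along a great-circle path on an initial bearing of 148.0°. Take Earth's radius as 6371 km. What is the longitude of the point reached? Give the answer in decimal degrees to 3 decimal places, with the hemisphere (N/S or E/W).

28.454°W

TG3: φ = +44.94889°, λ = -30.34167°
δ = d/R = 291.1/6371 = 0.045691 rad
φ₂ = arcsin(sin φ₁ cos δ + cos φ₁ sin δ cos θ)
   = arcsin(0.70648·0.99896 + 0.70774·0.04568·-0.84805) = 42.71283°
λ₂ = λ₁ + atan2(sin θ sin δ cos φ₁, cos δ − sin φ₁ sin φ₂) = -28.45390°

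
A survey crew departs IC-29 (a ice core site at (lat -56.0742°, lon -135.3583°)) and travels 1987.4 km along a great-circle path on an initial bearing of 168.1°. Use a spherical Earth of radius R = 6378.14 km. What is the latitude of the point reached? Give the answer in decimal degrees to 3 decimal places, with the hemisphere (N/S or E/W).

δ = d/R = 1987.4/6378.14 = 0.311596 rad
φ₂ = arcsin(sin φ₁ cos δ + cos φ₁ sin δ cos θ)
   = arcsin(-0.82976·0.95185 + 0.55812·0.30658·-0.97851) = -73.18305°
λ₂ = λ₁ + atan2(sin θ sin δ cos φ₁, cos δ − sin φ₁ sin φ₂) = -122.73689°

73.183°S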